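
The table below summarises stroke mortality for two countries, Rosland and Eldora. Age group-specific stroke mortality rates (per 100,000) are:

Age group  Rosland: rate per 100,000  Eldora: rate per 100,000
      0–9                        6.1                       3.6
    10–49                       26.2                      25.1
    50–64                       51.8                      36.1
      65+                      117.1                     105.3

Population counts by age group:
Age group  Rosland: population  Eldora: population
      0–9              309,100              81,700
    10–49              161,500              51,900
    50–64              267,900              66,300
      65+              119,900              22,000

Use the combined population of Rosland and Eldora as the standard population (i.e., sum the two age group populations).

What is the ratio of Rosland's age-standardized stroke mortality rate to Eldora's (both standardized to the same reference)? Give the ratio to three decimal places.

Combined standard total = 1,080,300; weights = 0.3618, 0.1975, 0.3094, 0.1314.
Rosland: 0.3618×6.1 + 0.1975×26.2 + 0.3094×51.8 + 0.1314×117.1 = 38.7883 per 100,000.
Eldora: 0.3618×3.6 + 0.1975×25.1 + 0.3094×36.1 + 0.1314×105.3 = 31.2598 per 100,000.
Ratio = 38.7883 ÷ 31.2598 = 1.24084.

1.241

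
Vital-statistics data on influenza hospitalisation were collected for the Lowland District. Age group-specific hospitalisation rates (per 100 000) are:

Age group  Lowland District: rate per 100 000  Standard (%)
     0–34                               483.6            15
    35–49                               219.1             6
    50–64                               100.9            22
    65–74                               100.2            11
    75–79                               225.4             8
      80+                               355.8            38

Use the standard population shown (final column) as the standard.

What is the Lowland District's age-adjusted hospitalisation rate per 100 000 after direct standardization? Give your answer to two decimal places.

272.14

Standard weights: 0.15, 0.06, 0.22, 0.11, 0.08, 0.38.
Standardized rate: 0.1500×483.6 + 0.0600×219.1 + 0.2200×100.9 + 0.1100×100.2 + 0.0800×225.4 + 0.3800×355.8 = 272.1420 per 100 000.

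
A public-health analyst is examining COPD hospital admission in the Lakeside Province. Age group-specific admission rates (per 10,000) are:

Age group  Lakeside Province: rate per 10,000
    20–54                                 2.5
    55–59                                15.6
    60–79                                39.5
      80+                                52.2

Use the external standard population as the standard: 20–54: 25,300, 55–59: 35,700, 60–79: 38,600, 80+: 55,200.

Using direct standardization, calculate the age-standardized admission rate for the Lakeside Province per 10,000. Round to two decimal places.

32.47

Standard total = 154,800; weights = 0.1634, 0.2306, 0.2494, 0.3566.
Standardized rate: 0.1634×2.5 + 0.2306×15.6 + 0.2494×39.5 + 0.3566×52.2 = 32.4697 per 10,000.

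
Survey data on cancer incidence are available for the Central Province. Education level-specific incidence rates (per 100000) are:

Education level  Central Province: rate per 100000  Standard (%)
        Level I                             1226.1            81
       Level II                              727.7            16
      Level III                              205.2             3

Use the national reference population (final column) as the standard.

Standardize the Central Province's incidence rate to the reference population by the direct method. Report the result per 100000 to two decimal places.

Standard weights: 0.81, 0.16, 0.03.
Standardized rate: 0.8100×1226.1 + 0.1600×727.7 + 0.0300×205.2 = 1115.7290 per 100000.

1115.73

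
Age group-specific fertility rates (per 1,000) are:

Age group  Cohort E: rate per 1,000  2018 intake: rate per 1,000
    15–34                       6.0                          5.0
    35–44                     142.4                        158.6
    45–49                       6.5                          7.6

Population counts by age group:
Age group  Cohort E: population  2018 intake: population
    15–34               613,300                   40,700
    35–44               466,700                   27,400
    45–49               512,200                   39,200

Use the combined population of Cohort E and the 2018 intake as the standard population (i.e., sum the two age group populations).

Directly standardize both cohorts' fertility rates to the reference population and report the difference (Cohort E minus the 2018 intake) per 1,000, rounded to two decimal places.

-4.68

Combined standard total = 1,699,500; weights = 0.3848, 0.2907, 0.3244.
Cohort E: 0.3848×6.0 + 0.2907×142.4 + 0.3244×6.5 = 45.8181 per 1,000.
The 2018 intake: 0.3848×5.0 + 0.2907×158.6 + 0.3244×7.6 = 50.5001 per 1,000.
Difference = 45.8181 − 50.5001 = -4.6819.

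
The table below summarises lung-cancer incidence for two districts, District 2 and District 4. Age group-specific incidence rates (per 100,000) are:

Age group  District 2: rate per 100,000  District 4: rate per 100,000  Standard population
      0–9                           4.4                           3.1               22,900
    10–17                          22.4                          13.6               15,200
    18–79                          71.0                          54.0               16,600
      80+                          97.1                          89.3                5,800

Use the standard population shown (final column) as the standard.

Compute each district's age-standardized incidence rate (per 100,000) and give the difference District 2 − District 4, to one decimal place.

8.1

Standard total = 60,500; weights = 0.3785, 0.2512, 0.2744, 0.0959.
District 2: 0.3785×4.4 + 0.2512×22.4 + 0.2744×71.0 + 0.0959×97.1 = 36.0830 per 100,000.
District 4: 0.3785×3.1 + 0.2512×13.6 + 0.2744×54.0 + 0.0959×89.3 = 27.9678 per 100,000.
Difference = 36.0830 − 27.9678 = 8.1152.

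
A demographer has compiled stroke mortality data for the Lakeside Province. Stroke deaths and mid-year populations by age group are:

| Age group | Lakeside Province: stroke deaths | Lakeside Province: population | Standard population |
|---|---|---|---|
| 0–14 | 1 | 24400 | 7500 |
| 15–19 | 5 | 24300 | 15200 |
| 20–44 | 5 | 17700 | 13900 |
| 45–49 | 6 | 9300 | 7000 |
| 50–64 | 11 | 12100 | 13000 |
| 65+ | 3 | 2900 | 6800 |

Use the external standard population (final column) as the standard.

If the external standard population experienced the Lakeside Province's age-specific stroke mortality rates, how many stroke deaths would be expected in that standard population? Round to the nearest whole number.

31

Age-specific rates per 100000 for the Lakeside Province: 4.10, 20.58, 28.25, 64.52, 90.91, 103.45.
Expected stroke deaths = Σ (standard pop × age-specific rate ÷ 100000)
= 7500×4.10/100000 + 15200×20.58/100000 + 13900×28.25/100000 + 7000×64.52/100000 + 13000×90.91/100000 + 6800×103.45/100000
= 0.31 + 3.13 + 3.93 + 4.52 + 11.82 + 7.03 = 30.73.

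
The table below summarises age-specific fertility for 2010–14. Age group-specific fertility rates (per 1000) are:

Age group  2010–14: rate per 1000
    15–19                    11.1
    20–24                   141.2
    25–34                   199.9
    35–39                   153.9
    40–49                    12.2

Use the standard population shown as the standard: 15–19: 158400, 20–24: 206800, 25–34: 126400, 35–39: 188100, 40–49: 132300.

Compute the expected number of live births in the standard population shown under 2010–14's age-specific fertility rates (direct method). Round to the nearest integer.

86788

Expected live births = Σ (standard pop × age-specific rate ÷ 1000)
= 158400×11.1/1000 + 206800×141.2/1000 + 126400×199.9/1000 + 188100×153.9/1000 + 132300×12.2/1000
= 1758.24 + 29200.16 + 25267.36 + 28948.59 + 1614.06 = 86788.41.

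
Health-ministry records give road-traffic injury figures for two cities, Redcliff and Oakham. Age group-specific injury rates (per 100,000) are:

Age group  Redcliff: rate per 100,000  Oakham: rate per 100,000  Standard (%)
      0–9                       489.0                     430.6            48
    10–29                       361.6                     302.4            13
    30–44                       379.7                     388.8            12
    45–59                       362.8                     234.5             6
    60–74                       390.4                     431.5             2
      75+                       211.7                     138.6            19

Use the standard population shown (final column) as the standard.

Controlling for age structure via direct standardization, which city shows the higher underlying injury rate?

Redcliff

Standard weights: 0.48, 0.13, 0.12, 0.06, 0.02, 0.19.
Redcliff: 0.4800×489.0 + 0.1300×361.6 + 0.1200×379.7 + 0.0600×362.8 + 0.0200×390.4 + 0.1900×211.7 = 397.0910 per 100,000.
Oakham: 0.4800×430.6 + 0.1300×302.4 + 0.1200×388.8 + 0.0600×234.5 + 0.0200×431.5 + 0.1900×138.6 = 341.6900 per 100,000.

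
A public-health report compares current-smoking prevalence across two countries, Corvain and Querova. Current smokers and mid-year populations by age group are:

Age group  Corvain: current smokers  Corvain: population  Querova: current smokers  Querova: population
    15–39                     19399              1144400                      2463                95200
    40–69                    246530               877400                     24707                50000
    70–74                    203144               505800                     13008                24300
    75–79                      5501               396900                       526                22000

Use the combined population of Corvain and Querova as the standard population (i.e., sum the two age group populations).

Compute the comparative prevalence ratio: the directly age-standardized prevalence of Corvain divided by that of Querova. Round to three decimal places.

Age-specific rates per 1000 for Corvain: 16.951, 280.978, 401.629, 13.860.
For Querova: 25.872, 494.140, 535.309, 23.909.
Combined standard total = 3116000; weights = 0.3978, 0.2976, 0.1701, 0.1344.
Corvain: 0.3978×16.951 + 0.2976×280.978 + 0.1701×401.629 + 0.1344×13.860 = 160.5588 per 1000.
Querova: 0.3978×25.872 + 0.2976×494.140 + 0.1701×535.309 + 0.1344×23.909 = 251.6427 per 1000.
Ratio = 160.5588 ÷ 251.6427 = 0.63804.

0.638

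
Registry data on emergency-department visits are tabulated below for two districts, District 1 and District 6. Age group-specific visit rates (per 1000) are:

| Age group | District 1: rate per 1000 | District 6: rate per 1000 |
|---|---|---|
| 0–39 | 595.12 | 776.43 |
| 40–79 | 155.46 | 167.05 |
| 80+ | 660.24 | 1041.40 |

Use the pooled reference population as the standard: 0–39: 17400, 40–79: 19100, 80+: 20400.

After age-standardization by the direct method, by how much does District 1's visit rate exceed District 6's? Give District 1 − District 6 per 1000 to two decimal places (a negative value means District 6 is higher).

Standard total = 56900; weights = 0.3058, 0.3357, 0.3585.
District 1: 0.3058×595.12 + 0.3357×155.46 + 0.3585×660.24 = 470.8835 per 1000.
District 6: 0.3058×776.43 + 0.3357×167.05 + 0.3585×1041.40 = 666.8734 per 1000.
Difference = 470.8835 − 666.8734 = -195.9899.

-195.99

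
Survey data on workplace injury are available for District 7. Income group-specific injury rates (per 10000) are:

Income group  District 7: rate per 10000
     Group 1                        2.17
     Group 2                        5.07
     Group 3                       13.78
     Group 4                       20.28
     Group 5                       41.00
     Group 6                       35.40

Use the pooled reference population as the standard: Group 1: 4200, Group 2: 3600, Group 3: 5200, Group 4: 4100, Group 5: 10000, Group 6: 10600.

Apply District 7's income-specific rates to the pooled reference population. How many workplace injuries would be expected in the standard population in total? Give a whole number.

Expected workplace injuries = Σ (standard pop × income-specific rate ÷ 10000)
= 4200×2.17/10000 + 3600×5.07/10000 + 5200×13.78/10000 + 4100×20.28/10000 + 10000×41.00/10000 + 10600×35.40/10000
= 0.91 + 1.83 + 7.17 + 8.31 + 41.00 + 37.52 = 96.74.

97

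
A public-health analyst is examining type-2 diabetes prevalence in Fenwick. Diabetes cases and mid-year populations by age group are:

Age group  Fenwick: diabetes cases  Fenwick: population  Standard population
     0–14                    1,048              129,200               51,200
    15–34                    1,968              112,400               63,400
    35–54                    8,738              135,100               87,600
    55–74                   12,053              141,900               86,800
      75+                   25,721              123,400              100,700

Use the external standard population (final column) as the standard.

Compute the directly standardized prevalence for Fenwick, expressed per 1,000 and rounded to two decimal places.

91.23

Age-specific rates per 1,000 for Fenwick: 8.111, 17.509, 64.678, 84.940, 208.436.
Standard total = 389,700; weights = 0.1314, 0.1627, 0.2248, 0.2227, 0.2584.
Standardized rate: 0.1314×8.111 + 0.1627×17.509 + 0.2248×64.678 + 0.2227×84.940 + 0.2584×208.436 = 91.2329 per 1,000.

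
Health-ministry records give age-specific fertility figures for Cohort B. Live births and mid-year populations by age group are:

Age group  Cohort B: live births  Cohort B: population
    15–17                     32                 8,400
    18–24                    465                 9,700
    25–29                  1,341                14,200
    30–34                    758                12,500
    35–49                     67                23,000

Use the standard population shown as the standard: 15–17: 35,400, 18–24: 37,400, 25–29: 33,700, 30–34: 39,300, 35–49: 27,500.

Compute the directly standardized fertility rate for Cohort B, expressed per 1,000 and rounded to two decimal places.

Age-specific rates per 1,000 for Cohort B: 3.810, 47.938, 94.437, 60.640, 2.913.
Standard total = 173,300; weights = 0.2043, 0.2158, 0.1945, 0.2268, 0.1587.
Standardized rate: 0.2043×3.810 + 0.2158×47.938 + 0.1945×94.437 + 0.2268×60.640 + 0.1587×2.913 = 43.7018 per 1,000.

43.70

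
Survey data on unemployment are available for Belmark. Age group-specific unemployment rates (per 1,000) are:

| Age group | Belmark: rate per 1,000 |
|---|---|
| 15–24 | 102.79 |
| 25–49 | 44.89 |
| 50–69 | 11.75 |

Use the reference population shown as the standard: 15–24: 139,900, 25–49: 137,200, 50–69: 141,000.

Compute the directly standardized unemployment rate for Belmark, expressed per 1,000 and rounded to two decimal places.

53.09

Standard total = 418,100; weights = 0.3346, 0.3282, 0.3372.
Standardized rate: 0.3346×102.79 + 0.3282×44.89 + 0.3372×11.75 = 53.0877 per 1,000.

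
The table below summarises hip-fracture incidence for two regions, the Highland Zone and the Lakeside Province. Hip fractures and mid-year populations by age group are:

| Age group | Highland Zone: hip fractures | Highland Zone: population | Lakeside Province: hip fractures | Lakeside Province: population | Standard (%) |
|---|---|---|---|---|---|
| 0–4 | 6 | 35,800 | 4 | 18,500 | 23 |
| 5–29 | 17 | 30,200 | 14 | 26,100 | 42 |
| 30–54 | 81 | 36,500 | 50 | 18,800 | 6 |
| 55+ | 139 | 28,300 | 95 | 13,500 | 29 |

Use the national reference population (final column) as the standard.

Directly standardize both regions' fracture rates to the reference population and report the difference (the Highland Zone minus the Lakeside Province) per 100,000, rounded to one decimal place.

-64.3

Age-specific rates per 100,000 for the Highland Zone: 16.76, 56.29, 221.92, 491.17.
For the Lakeside Province: 21.62, 53.64, 265.96, 703.70.
Standard weights: 0.23, 0.42, 0.06, 0.29.
The Highland Zone: 0.2300×16.76 + 0.4200×56.29 + 0.0600×221.92 + 0.2900×491.17 = 183.2504 per 100,000.
The Lakeside Province: 0.2300×21.62 + 0.4200×53.64 + 0.0600×265.96 + 0.2900×703.70 = 247.5332 per 100,000.
Difference = 183.2504 − 247.5332 = -64.2829.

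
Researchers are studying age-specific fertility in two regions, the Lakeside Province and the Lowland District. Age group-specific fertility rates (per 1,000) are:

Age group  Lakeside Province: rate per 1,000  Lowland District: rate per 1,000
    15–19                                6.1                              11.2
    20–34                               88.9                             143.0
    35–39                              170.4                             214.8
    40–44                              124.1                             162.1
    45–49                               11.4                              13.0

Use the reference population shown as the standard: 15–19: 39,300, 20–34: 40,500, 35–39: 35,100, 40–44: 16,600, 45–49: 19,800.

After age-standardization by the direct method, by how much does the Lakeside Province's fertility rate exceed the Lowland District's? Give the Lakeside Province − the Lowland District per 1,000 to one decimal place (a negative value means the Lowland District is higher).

Standard total = 151,300; weights = 0.2597, 0.2677, 0.2320, 0.1097, 0.1309.
The Lakeside Province: 0.2597×6.1 + 0.2677×88.9 + 0.2320×170.4 + 0.1097×124.1 + 0.1309×11.4 = 80.0198 per 1,000.
The Lowland District: 0.2597×11.2 + 0.2677×143.0 + 0.2320×214.8 + 0.1097×162.1 + 0.1309×13.0 = 110.5050 per 1,000.
Difference = 80.0198 − 110.5050 = -30.4851.

-30.5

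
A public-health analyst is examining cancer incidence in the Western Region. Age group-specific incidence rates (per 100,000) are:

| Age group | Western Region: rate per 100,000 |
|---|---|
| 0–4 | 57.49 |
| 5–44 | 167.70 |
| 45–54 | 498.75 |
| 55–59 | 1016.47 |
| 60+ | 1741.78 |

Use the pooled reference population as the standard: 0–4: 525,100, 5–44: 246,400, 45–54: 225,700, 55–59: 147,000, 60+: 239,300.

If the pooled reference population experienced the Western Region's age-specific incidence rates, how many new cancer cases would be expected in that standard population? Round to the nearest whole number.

7503

Expected new cancer cases = Σ (standard pop × age-specific rate ÷ 100,000)
= 525,100×57.49/100,000 + 246,400×167.70/100,000 + 225,700×498.75/100,000 + 147,000×1016.47/100,000 + 239,300×1741.78/100,000
= 301.88 + 413.21 + 1125.68 + 1494.21 + 4168.08 = 7503.06.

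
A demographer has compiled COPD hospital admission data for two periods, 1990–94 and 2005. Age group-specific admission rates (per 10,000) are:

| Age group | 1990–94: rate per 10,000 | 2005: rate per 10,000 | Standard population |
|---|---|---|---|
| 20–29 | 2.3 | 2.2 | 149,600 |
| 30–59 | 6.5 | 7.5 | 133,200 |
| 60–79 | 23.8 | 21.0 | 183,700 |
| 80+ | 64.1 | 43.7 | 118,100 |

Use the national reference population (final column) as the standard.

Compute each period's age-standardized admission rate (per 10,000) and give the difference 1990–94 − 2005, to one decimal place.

Standard total = 584,600; weights = 0.2559, 0.2278, 0.3142, 0.2020.
1990–94: 0.2559×2.3 + 0.2278×6.5 + 0.3142×23.8 + 0.2020×64.1 = 22.4977 per 10,000.
2005: 0.2559×2.2 + 0.2278×7.5 + 0.3142×21.0 + 0.2020×43.7 = 17.6989 per 10,000.
Difference = 22.4977 − 17.6989 = 4.7988.

4.8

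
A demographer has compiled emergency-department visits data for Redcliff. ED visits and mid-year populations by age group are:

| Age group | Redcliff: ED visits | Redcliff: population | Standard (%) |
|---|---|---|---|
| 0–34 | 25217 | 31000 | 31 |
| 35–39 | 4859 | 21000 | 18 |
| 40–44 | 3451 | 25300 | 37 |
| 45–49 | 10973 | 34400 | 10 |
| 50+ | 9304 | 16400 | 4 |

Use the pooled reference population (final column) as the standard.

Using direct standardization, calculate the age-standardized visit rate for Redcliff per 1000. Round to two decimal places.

398.88

Age-specific rates per 1000 for Redcliff: 813.452, 231.381, 136.403, 318.983, 567.317.
Standard weights: 0.31, 0.18, 0.37, 0.10, 0.04.
Standardized rate: 0.3100×813.452 + 0.1800×231.381 + 0.3700×136.403 + 0.1000×318.983 + 0.0400×567.317 = 398.8787 per 1000.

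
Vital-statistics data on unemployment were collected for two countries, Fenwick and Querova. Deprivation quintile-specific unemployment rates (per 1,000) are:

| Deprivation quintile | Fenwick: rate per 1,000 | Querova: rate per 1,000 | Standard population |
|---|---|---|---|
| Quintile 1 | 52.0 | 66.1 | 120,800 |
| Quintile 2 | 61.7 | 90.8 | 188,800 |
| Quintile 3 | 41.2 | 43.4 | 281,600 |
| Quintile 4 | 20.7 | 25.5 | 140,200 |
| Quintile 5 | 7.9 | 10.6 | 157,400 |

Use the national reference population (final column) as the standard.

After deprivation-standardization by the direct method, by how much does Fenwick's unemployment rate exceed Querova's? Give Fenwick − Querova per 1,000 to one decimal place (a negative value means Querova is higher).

-10.0

Standard total = 888,800; weights = 0.1359, 0.2124, 0.3168, 0.1577, 0.1771.
Fenwick: 0.1359×52.0 + 0.2124×61.7 + 0.3168×41.2 + 0.1577×20.7 + 0.1771×7.9 = 37.8916 per 1,000.
Querova: 0.1359×66.1 + 0.2124×90.8 + 0.3168×43.4 + 0.1577×25.5 + 0.1771×10.6 = 47.9218 per 1,000.
Difference = 37.8916 − 47.9218 = -10.0302.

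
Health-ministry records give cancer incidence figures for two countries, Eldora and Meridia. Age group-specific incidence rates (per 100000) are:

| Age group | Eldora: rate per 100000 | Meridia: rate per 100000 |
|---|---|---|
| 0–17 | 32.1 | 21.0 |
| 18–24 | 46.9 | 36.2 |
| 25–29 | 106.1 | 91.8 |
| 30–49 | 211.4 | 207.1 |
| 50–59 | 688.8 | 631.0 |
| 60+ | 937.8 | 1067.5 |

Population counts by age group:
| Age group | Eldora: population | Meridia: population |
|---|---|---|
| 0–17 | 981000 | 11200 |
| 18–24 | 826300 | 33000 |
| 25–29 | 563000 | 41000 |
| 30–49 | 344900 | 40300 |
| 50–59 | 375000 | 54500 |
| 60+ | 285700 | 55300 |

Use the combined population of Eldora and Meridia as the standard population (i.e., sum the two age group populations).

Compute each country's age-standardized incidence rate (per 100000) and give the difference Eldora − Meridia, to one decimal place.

3.1

Combined standard total = 3611200; weights = 0.2748, 0.2380, 0.1673, 0.1067, 0.1189, 0.0944.
Eldora: 0.2748×32.1 + 0.2380×46.9 + 0.1673×106.1 + 0.1067×211.4 + 0.1189×688.8 + 0.0944×937.8 = 230.7532 per 100000.
Meridia: 0.2748×21.0 + 0.2380×36.2 + 0.1673×91.8 + 0.1067×207.1 + 0.1189×631.0 + 0.0944×1067.5 = 227.6797 per 100000.
Difference = 230.7532 − 227.6797 = 3.0735.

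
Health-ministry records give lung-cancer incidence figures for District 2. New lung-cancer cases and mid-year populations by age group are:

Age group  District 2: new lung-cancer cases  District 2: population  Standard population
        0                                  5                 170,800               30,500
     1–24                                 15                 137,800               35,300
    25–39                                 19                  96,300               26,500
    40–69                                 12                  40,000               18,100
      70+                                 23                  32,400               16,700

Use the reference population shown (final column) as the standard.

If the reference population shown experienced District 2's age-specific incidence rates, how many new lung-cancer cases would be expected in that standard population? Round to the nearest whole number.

27

Age-specific rates per 100,000 for District 2: 2.93, 10.89, 19.73, 30.00, 70.99.
Expected new lung-cancer cases = Σ (standard pop × age-specific rate ÷ 100,000)
= 30,500×2.93/100,000 + 35,300×10.89/100,000 + 26,500×19.73/100,000 + 18,100×30.00/100,000 + 16,700×70.99/100,000
= 0.89 + 3.84 + 5.23 + 5.43 + 11.85 = 27.25.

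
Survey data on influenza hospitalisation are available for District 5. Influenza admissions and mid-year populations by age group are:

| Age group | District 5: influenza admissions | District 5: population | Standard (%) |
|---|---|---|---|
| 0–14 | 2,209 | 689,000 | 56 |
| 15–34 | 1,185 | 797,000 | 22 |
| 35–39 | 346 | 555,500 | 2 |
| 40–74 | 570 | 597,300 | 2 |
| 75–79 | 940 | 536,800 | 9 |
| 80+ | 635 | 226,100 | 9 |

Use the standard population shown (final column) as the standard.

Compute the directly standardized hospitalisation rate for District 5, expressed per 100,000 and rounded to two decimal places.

Age-specific rates per 100,000 for District 5: 320.61, 148.68, 62.29, 95.43, 175.11, 280.85.
Standard weights: 0.56, 0.22, 0.02, 0.02, 0.09, 0.09.
Standardized rate: 0.5600×320.61 + 0.2200×148.68 + 0.0200×62.29 + 0.0200×95.43 + 0.0900×175.11 + 0.0900×280.85 = 256.4423 per 100,000.

256.44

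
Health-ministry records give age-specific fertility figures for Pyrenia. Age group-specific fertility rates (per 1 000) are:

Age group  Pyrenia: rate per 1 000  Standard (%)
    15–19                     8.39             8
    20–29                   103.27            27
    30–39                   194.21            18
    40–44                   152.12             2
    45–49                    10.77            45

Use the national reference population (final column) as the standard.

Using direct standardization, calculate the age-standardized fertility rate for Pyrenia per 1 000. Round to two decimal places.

71.40

Standard weights: 0.08, 0.27, 0.18, 0.02, 0.45.
Standardized rate: 0.0800×8.39 + 0.2700×103.27 + 0.1800×194.21 + 0.0200×152.12 + 0.4500×10.77 = 71.4008 per 1 000.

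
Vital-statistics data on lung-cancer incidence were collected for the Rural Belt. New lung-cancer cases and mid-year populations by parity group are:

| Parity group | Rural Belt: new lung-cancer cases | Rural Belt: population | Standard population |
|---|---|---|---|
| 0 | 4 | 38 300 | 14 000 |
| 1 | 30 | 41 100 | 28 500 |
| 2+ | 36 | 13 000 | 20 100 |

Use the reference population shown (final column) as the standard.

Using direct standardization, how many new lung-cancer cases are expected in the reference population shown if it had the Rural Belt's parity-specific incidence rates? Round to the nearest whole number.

Parity-specific rates per 100 000 for the Rural Belt: 10.44, 72.99, 276.92.
Expected new lung-cancer cases = Σ (standard pop × parity-specific rate ÷ 100 000)
= 14 000×10.44/100 000 + 28 500×72.99/100 000 + 20 100×276.92/100 000
= 1.46 + 20.80 + 55.66 = 77.93.

78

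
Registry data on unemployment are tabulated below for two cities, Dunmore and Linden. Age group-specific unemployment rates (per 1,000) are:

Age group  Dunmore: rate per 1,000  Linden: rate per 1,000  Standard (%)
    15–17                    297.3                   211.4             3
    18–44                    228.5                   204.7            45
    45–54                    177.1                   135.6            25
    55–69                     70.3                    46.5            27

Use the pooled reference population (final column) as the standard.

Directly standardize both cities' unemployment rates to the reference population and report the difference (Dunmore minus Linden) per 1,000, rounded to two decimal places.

30.09

Standard weights: 0.03, 0.45, 0.25, 0.27.
Dunmore: 0.0300×297.3 + 0.4500×228.5 + 0.2500×177.1 + 0.2700×70.3 = 175.0000 per 1,000.
Linden: 0.0300×211.4 + 0.4500×204.7 + 0.2500×135.6 + 0.2700×46.5 = 144.9120 per 1,000.
Difference = 175.0000 − 144.9120 = 30.0880.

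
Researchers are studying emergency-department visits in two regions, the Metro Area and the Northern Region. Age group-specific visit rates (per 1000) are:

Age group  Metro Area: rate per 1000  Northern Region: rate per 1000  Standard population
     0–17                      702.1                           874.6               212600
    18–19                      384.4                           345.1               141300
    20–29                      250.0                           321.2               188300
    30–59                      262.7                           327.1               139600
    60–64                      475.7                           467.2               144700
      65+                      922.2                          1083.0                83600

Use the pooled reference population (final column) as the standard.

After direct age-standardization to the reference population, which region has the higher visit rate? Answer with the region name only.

Standard total = 910100; weights = 0.2336, 0.1553, 0.2069, 0.1534, 0.1590, 0.0919.
The Metro Area: 0.2336×702.1 + 0.1553×384.4 + 0.2069×250.0 + 0.1534×262.7 + 0.1590×475.7 + 0.0919×922.2 = 476.0574 per 1000.
The Northern Region: 0.2336×874.6 + 0.1553×345.1 + 0.2069×321.2 + 0.1534×327.1 + 0.1590×467.2 + 0.0919×1083.0 = 548.2808 per 1000.

Northern Region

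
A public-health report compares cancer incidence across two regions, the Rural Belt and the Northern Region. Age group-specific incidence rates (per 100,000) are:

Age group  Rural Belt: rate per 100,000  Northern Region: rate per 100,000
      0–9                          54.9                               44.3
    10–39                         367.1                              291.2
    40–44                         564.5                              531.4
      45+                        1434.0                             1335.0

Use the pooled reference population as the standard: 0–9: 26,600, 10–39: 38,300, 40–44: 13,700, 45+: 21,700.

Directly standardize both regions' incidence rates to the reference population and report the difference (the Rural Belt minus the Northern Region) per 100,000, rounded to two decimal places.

57.73

Standard total = 100,300; weights = 0.2652, 0.3819, 0.1366, 0.2164.
The Rural Belt: 0.2652×54.9 + 0.3819×367.1 + 0.1366×564.5 + 0.2164×1434.0 = 542.0909 per 100,000.
The Northern Region: 0.2652×44.3 + 0.3819×291.2 + 0.1366×531.4 + 0.2164×1335.0 = 484.3571 per 100,000.
Difference = 542.0909 − 484.3571 = 57.7338.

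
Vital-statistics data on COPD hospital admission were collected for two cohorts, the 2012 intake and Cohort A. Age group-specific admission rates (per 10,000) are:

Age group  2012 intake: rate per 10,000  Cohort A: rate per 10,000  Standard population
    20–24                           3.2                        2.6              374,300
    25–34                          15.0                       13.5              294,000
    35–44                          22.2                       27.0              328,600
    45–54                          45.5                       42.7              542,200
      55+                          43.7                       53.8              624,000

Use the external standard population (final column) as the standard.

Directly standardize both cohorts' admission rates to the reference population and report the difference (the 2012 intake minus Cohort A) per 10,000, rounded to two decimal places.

-2.63

Standard total = 2,163,100; weights = 0.1730, 0.1359, 0.1519, 0.2507, 0.2885.
The 2012 intake: 0.1730×3.2 + 0.1359×15.0 + 0.1519×22.2 + 0.2507×45.5 + 0.2885×43.7 = 29.9762 per 10,000.
Cohort A: 0.1730×2.6 + 0.1359×13.5 + 0.1519×27.0 + 0.2507×42.7 + 0.2885×53.8 = 32.6095 per 10,000.
Difference = 29.9762 − 32.6095 = -2.6332.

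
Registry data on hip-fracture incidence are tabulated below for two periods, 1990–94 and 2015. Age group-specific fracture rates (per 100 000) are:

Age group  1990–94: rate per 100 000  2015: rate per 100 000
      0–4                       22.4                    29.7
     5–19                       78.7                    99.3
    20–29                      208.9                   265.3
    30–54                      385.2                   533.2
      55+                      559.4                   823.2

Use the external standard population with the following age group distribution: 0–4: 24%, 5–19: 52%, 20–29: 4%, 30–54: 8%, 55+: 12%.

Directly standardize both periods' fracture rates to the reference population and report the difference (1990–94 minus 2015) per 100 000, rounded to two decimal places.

Standard weights: 0.24, 0.52, 0.04, 0.08, 0.12.
1990–94: 0.2400×22.4 + 0.5200×78.7 + 0.0400×208.9 + 0.0800×385.2 + 0.1200×559.4 = 152.6000 per 100 000.
2015: 0.2400×29.7 + 0.5200×99.3 + 0.0400×265.3 + 0.0800×533.2 + 0.1200×823.2 = 210.8160 per 100 000.
Difference = 152.6000 − 210.8160 = -58.2160.

-58.22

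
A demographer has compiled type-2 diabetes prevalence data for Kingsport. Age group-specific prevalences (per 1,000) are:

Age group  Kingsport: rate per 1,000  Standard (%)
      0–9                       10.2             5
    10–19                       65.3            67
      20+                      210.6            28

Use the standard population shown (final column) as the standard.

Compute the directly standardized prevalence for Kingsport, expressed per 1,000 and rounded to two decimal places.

Standard weights: 0.05, 0.67, 0.28.
Standardized rate: 0.0500×10.2 + 0.6700×65.3 + 0.2800×210.6 = 103.2290 per 1,000.

103.23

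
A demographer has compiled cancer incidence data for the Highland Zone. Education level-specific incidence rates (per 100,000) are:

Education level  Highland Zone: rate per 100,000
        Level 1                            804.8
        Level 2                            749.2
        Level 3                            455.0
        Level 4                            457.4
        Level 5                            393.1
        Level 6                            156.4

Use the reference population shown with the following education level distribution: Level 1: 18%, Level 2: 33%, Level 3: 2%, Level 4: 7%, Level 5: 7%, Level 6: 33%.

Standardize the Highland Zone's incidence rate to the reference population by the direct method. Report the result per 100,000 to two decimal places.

512.35

Standard weights: 0.18, 0.33, 0.02, 0.07, 0.07, 0.33.
Standardized rate: 0.1800×804.8 + 0.3300×749.2 + 0.0200×455.0 + 0.0700×457.4 + 0.0700×393.1 + 0.3300×156.4 = 512.3470 per 100,000.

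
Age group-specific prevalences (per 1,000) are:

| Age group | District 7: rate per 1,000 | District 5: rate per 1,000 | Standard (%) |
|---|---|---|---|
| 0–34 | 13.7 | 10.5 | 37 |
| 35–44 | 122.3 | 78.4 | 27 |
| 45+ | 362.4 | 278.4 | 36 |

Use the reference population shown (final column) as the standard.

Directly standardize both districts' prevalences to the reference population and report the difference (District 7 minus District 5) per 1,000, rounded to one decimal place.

Standard weights: 0.37, 0.27, 0.36.
District 7: 0.3700×13.7 + 0.2700×122.3 + 0.3600×362.4 = 168.5540 per 1,000.
District 5: 0.3700×10.5 + 0.2700×78.4 + 0.3600×278.4 = 125.2770 per 1,000.
Difference = 168.5540 − 125.2770 = 43.2770.

43.3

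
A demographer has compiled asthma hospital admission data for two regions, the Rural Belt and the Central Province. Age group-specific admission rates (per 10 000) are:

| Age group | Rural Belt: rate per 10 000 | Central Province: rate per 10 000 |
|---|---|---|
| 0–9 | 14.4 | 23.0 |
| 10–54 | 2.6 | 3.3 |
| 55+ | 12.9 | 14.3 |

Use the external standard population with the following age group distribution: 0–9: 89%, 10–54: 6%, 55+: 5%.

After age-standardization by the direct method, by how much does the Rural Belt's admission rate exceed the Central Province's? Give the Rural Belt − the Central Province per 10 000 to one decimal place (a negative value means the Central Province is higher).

-7.8

Standard weights: 0.89, 0.06, 0.05.
The Rural Belt: 0.8900×14.4 + 0.0600×2.6 + 0.0500×12.9 = 13.6170 per 10 000.
The Central Province: 0.8900×23.0 + 0.0600×3.3 + 0.0500×14.3 = 21.3830 per 10 000.
Difference = 13.6170 − 21.3830 = -7.7660.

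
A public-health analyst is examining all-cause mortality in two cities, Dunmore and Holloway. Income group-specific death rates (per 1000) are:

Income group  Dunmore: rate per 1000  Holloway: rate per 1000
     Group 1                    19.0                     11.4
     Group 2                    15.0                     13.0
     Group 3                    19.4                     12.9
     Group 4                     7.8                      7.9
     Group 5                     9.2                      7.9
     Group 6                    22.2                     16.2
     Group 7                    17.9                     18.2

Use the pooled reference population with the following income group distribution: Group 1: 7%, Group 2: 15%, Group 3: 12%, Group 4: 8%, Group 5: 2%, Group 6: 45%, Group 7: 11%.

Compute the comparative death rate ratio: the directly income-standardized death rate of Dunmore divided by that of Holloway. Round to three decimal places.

1.299

Standard weights: 0.07, 0.15, 0.12, 0.08, 0.02, 0.45, 0.11.
Dunmore: 0.0700×19.0 + 0.1500×15.0 + 0.1200×19.4 + 0.0800×7.8 + 0.0200×9.2 + 0.4500×22.2 + 0.1100×17.9 = 18.6750 per 1000.
Holloway: 0.0700×11.4 + 0.1500×13.0 + 0.1200×12.9 + 0.0800×7.9 + 0.0200×7.9 + 0.4500×16.2 + 0.1100×18.2 = 14.3780 per 1000.
Ratio = 18.6750 ÷ 14.3780 = 1.29886.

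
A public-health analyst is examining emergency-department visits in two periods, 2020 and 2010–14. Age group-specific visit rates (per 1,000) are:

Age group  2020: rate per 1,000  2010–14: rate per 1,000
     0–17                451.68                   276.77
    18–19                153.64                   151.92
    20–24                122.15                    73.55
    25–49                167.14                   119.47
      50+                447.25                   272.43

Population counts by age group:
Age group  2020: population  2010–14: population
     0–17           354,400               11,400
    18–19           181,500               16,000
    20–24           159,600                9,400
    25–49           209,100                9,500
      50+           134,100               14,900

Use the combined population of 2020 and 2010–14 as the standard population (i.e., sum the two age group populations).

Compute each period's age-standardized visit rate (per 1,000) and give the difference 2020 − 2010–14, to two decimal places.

Combined standard total = 1,099,900; weights = 0.3326, 0.1796, 0.1537, 0.1987, 0.1355.
2020: 0.3326×451.68 + 0.1796×153.64 + 0.1537×122.15 + 0.1987×167.14 + 0.1355×447.25 = 290.3799 per 1,000.
2010–14: 0.3326×276.77 + 0.1796×151.92 + 0.1537×73.55 + 0.1987×119.47 + 0.1355×272.43 = 191.2763 per 1,000.
Difference = 290.3799 − 191.2763 = 99.1036.

99.10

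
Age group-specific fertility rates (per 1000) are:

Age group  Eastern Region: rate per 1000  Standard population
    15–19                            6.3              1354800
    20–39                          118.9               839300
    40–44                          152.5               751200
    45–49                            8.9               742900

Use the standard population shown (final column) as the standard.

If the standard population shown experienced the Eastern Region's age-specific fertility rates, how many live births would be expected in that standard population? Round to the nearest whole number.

Expected live births = Σ (standard pop × age-specific rate ÷ 1000)
= 1354800×6.3/1000 + 839300×118.9/1000 + 751200×152.5/1000 + 742900×8.9/1000
= 8535.24 + 99792.77 + 114558.00 + 6611.81 = 229497.82.

229498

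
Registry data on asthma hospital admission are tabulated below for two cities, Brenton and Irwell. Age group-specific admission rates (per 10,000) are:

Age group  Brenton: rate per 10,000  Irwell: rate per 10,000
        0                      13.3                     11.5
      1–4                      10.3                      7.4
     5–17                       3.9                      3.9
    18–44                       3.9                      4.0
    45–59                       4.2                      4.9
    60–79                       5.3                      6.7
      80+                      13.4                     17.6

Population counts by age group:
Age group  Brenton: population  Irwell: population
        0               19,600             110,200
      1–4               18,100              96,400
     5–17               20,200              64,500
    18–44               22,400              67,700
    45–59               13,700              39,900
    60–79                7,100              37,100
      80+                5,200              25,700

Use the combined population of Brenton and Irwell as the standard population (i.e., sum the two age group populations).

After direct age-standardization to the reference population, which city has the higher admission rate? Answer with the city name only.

Brenton

Combined standard total = 547,800; weights = 0.2369, 0.2090, 0.1546, 0.1645, 0.0978, 0.0807, 0.0564.
Brenton: 0.2369×13.3 + 0.2090×10.3 + 0.1546×3.9 + 0.1645×3.9 + 0.0978×4.2 + 0.0807×5.3 + 0.0564×13.4 = 8.1432 per 10,000.
Irwell: 0.2369×11.5 + 0.2090×7.4 + 0.1546×3.9 + 0.1645×4.0 + 0.0978×4.9 + 0.0807×6.7 + 0.0564×17.6 = 7.5454 per 10,000.
The crude rates (7.32 vs 7.70) would put Irwell higher, but that reflects its age composition; once standardized to a common age structure, Brenton has the higher underlying rate.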